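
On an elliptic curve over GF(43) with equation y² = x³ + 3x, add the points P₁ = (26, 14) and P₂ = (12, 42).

(9, 38)

(26, 14) + (12, 42). λ = (42 - 14)/(12 - 26) ≡ 28/29 mod 43. 29⁻¹ ≡ 3 (mod 43), so λ ≡ 41.
  x = λ² - 26 - 12 = 1681 - 38 ≡ 9; y = λ·(26 - 9) - 14 ≡ 38. → (9, 38)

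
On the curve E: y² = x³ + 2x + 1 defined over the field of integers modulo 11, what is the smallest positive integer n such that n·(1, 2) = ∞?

2P: tangent at (1, 2): λ = (3·1² + 2)/(2·2) ≡ 5/4. 4⁻¹ ≡ 3 (mod 11), so λ ≡ 5·3 ≡ 4.
  x = λ² - 1 - 1 = 16 - 2 ≡ 3; y = λ·(1 - 3) - 2 ≡ 1. → (3, 1)
3P: (3, 1) + (1, 2). λ = (2 - 1)/(1 - 3) ≡ 1/9 mod 11. 9⁻¹ ≡ 5 (mod 11), so λ ≡ 5.
  x = λ² - 3 - 1 = 25 - 4 ≡ 10; y = λ·(3 - 10) - 1 ≡ 8. → (10, 8)
4P: (10, 8) + (1, 2). λ = (2 - 8)/(1 - 10) ≡ 5/2 mod 11. 2⁻¹ ≡ 6 (mod 11) since 2·6 = 12 ≡ 1, so λ ≡ 8.
  x = λ² - 10 - 1 = 64 - 11 ≡ 9; y = λ·(10 - 9) - 8 ≡ 0. → (9, 0)
5P: (9, 0) + (1, 2). λ = (2 - 0)/(1 - 9) ≡ 2/3 mod 11. 3⁻¹ ≡ 4 (mod 11) since 3·4 = 12 ≡ 1, so λ ≡ 8.
  x = λ² - 9 - 1 = 64 - 10 ≡ 10; y = λ·(9 - 10) - 0 ≡ 3. → (10, 3)
6P: (10, 3) + (1, 2). λ = (2 - 3)/(1 - 10) ≡ 10/2 mod 11. 2⁻¹ ≡ 6 (mod 11), so λ ≡ 5.
  x = λ² - 10 - 1 = 25 - 11 ≡ 3; y = λ·(10 - 3) - 3 ≡ 10. → (3, 10)
7P: (3, 10) + (1, 2). λ = (2 - 10)/(1 - 3) ≡ 3/9 mod 11. 9⁻¹ ≡ 5 (mod 11) since 9·5 = 45 ≡ 1, so λ ≡ 4.
  x = λ² - 3 - 1 = 16 - 4 ≡ 1; y = λ·(3 - 1) - 10 ≡ 9. → (1, 9)
8P: (1, 9) + (1, 2): same x and y₁ ≡ -y₂, so the sum is ∞.
8P = ∞, so the order is 8.

8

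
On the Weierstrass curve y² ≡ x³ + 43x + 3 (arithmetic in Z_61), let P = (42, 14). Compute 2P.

(39, 50)

tangent at (42, 14): λ = (3·42² + 43)/(2·14) ≡ 28/28. 28⁻¹ ≡ 24 (mod 61), so λ ≡ 28·24 ≡ 1.
  x = λ² - 42 - 42 = 1 - 84 ≡ 39; y = λ·(42 - 39) - 14 ≡ 50. → (39, 50)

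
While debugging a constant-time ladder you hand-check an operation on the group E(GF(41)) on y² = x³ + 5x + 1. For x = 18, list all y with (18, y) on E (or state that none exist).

none

x³ + 5x + 1 = 5923 ≡ 19 (mod 41).
19 is a non-residue mod 41; no y exists.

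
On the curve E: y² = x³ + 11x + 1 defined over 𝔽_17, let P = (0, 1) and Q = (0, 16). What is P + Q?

The two points share x = 0 and their y-coordinates satisfy 1 + 16 ≡ 0 (mod 17), so they are inverses. Their sum is O.

O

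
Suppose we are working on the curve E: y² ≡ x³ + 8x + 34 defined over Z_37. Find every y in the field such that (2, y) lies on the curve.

13, 24

x³ + 8x + 34 = 58 ≡ 21 (mod 37).
Square roots of 21 mod 37: 13 and 24 (since 13² = 169 ≡ 21).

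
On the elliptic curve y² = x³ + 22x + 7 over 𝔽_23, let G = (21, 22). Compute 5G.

Double-and-add on 5 = (101)₂. Start with G = (21, 22) for the leading 1-bit.
double: tangent at (21, 22): λ = (3·21² + 22)/(2·22) ≡ 11/21. 21⁻¹ ≡ 11 (mod 23) since 21·11 = 231 ≡ 1, so λ ≡ 11·11 ≡ 6.
  x = λ² - 21 - 21 = 36 - 42 ≡ 17; y = λ·(21 - 17) - 22 ≡ 2. → (17, 2)
double: tangent at (17, 2): λ = (3·17² + 22)/(2·2) ≡ 15/4. 4⁻¹ ≡ 6 (mod 23), so λ ≡ 15·6 ≡ 21.
  x = λ² - 17 - 17 = 441 - 34 ≡ 16; y = λ·(17 - 16) - 2 ≡ 19. → (16, 19)
add G: (16, 19) + (21, 22). λ = (22 - 19)/(21 - 16) ≡ 3/5 mod 23. 5⁻¹ ≡ 14 (mod 23), so λ ≡ 19.
  x = λ² - 16 - 21 = 361 - 37 ≡ 2; y = λ·(16 - 2) - 19 ≡ 17. → (2, 17)

(2, 17)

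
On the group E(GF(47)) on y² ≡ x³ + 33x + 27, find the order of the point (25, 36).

2P: tangent at (25, 36): λ = (3·25² + 33)/(2·36) ≡ 28/25. 25⁻¹ ≡ 32 (mod 47) since 25·32 = 800 ≡ 1, so λ ≡ 28·32 ≡ 3.
  x = λ² - 25 - 25 = 9 - 50 ≡ 6; y = λ·(25 - 6) - 36 ≡ 21. → (6, 21)
3P: (6, 21) + (25, 36). λ = (36 - 21)/(25 - 6) ≡ 15/19 mod 47. 19⁻¹ ≡ 5 (mod 47) since 19·5 = 95 ≡ 1, so λ ≡ 28.
  x = λ² - 6 - 25 = 784 - 31 ≡ 1; y = λ·(6 - 1) - 21 ≡ 25. → (1, 25)
4P: (1, 25) + (25, 36). λ = (36 - 25)/(25 - 1) ≡ 11/24 mod 47. 24⁻¹ ≡ 2 (mod 47) since 24·2 = 48 ≡ 1, so λ ≡ 22.
  x = λ² - 1 - 25 = 484 - 26 ≡ 35; y = λ·(1 - 35) - 25 ≡ 26. → (35, 26)
5P: (35, 26) + (25, 36). λ = (36 - 26)/(25 - 35) ≡ 10/37 mod 47. 37⁻¹ ≡ 14 (mod 47) since 37·14 = 518 ≡ 1, so λ ≡ 46.
  x = λ² - 35 - 25 = 2116 - 60 ≡ 35; y = λ·(35 - 35) - 26 ≡ 21. → (35, 21)
6P: (35, 21) + (25, 36). λ = (36 - 21)/(25 - 35) ≡ 15/37 mod 47. 37⁻¹ ≡ 14 (mod 47), so λ ≡ 22.
  x = λ² - 35 - 25 = 484 - 60 ≡ 1; y = λ·(35 - 1) - 21 ≡ 22. → (1, 22)
7P: (1, 22) + (25, 36). λ = (36 - 22)/(25 - 1) ≡ 14/24 mod 47. 24⁻¹ ≡ 2 (mod 47), so λ ≡ 28.
  x = λ² - 1 - 25 = 784 - 26 ≡ 6; y = λ·(1 - 6) - 22 ≡ 26. → (6, 26)
8P: (6, 26) + (25, 36). λ = (36 - 26)/(25 - 6) ≡ 10/19 mod 47. 19⁻¹ ≡ 5 (mod 47), so λ ≡ 3.
  x = λ² - 6 - 25 = 9 - 31 ≡ 25; y = λ·(6 - 25) - 26 ≡ 11. → (25, 11)
9P: (25, 11) + (25, 36): same x and y₁ ≡ -y₂, so the sum is ∞.
9P = ∞, so the order is 9.

9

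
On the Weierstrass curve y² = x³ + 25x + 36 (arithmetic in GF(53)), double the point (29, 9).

tangent at (29, 9): λ = (3·29² + 25)/(2·9) ≡ 4/18. 18⁻¹ ≡ 3 (mod 53) since 18·3 = 54 ≡ 1, so λ ≡ 4·3 ≡ 12.
  x = λ² - 29 - 29 = 144 - 58 ≡ 33; y = λ·(29 - 33) - 9 ≡ 49. → (33, 49)

(33, 49)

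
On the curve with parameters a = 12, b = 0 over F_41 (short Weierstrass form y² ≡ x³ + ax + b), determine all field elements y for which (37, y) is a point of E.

x³ + 12x + 0 = 51097 ≡ 11 (mod 41).
11 is a non-residue mod 41; no y exists.

none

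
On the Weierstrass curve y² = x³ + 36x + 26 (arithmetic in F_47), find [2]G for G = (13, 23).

(39, 42)

tangent at (13, 23): λ = (3·13² + 36)/(2·23) ≡ 26/46. 46⁻¹ ≡ 46 (mod 47) since 46·46 = 2116 ≡ 1, so λ ≡ 26·46 ≡ 21.
  x = λ² - 13 - 13 = 441 - 26 ≡ 39; y = λ·(13 - 39) - 23 ≡ 42. → (39, 42)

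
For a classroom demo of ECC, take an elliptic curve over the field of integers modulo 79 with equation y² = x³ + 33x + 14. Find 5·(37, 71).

(32, 37)

Write Q = (37, 71).
Repeated addition: build up to 5Q.
2Q: tangent at (37, 71): λ = (3·37² + 33)/(2·71) ≡ 32/63. 63⁻¹ ≡ 74 (mod 79), so λ ≡ 32·74 ≡ 77.
  x = λ² - 37 - 37 = 5929 - 74 ≡ 9; y = λ·(37 - 9) - 71 ≡ 31. → (9, 31)
3Q: (9, 31) + (37, 71). λ = (71 - 31)/(37 - 9) ≡ 40/28 mod 79. 28⁻¹ ≡ 48 (mod 79) since 28·48 = 1344 ≡ 1, so λ ≡ 24.
  x = λ² - 9 - 37 = 576 - 46 ≡ 56; y = λ·(9 - 56) - 31 ≡ 26. → (56, 26)
4Q: (56, 26) + (37, 71). λ = (71 - 26)/(37 - 56) ≡ 45/60 mod 79. 60⁻¹ ≡ 54 (mod 79) since 60·54 = 3240 ≡ 1, so λ ≡ 60.
  x = λ² - 56 - 37 = 3600 - 93 ≡ 31; y = λ·(56 - 31) - 26 ≡ 52. → (31, 52)
5Q: (31, 52) + (37, 71). λ = (71 - 52)/(37 - 31) ≡ 19/6 mod 79. 6⁻¹ ≡ 66 (mod 79), so λ ≡ 69.
  x = λ² - 31 - 37 = 4761 - 68 ≡ 32; y = λ·(31 - 32) - 52 ≡ 37. → (32, 37)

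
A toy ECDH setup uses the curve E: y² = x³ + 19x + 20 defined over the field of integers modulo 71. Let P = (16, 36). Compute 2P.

tangent at (16, 36): λ = (3·16² + 19)/(2·36) ≡ 6/1. 1⁻¹ ≡ 1 (mod 71), so λ ≡ 6·1 ≡ 6.
  x = λ² - 16 - 16 = 36 - 32 ≡ 4; y = λ·(16 - 4) - 36 ≡ 36. → (4, 36)

(4, 36)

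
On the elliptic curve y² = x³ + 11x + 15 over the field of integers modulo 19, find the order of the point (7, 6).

2P: tangent at (7, 6): λ = (3·7² + 11)/(2·6) ≡ 6/12. 12⁻¹ ≡ 8 (mod 19), so λ ≡ 6·8 ≡ 10.
  x = λ² - 7 - 7 = 100 - 14 ≡ 10; y = λ·(7 - 10) - 6 ≡ 2. → (10, 2)
3P: (10, 2) + (7, 6). λ = (6 - 2)/(7 - 10) ≡ 4/16 mod 19. 16⁻¹ ≡ 6 (mod 19) since 16·6 = 96 ≡ 1, so λ ≡ 5.
  x = λ² - 10 - 7 = 25 - 17 ≡ 8; y = λ·(10 - 8) - 2 ≡ 8. → (8, 8)
4P: (8, 8) + (7, 6). λ = (6 - 8)/(7 - 8) ≡ 17/18 mod 19. 18⁻¹ ≡ 18 (mod 19), so λ ≡ 2.
  x = λ² - 8 - 7 = 4 - 15 ≡ 8; y = λ·(8 - 8) - 8 ≡ 11. → (8, 11)
5P: (8, 11) + (7, 6). λ = (6 - 11)/(7 - 8) ≡ 14/18 mod 19. 18⁻¹ ≡ 18 (mod 19), so λ ≡ 5.
  x = λ² - 8 - 7 = 25 - 15 ≡ 10; y = λ·(8 - 10) - 11 ≡ 17. → (10, 17)
6P: (10, 17) + (7, 6). λ = (6 - 17)/(7 - 10) ≡ 8/16 mod 19. 16⁻¹ ≡ 6 (mod 19) since 16·6 = 96 ≡ 1, so λ ≡ 10.
  x = λ² - 10 - 7 = 100 - 17 ≡ 7; y = λ·(10 - 7) - 17 ≡ 13. → (7, 13)
7P: (7, 13) + (7, 6): same x and y₁ ≡ -y₂, so the sum is O.
7P = O, so the order is 7.

7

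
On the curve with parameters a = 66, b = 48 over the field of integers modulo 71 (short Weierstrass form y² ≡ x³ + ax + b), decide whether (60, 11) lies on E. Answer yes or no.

y² = 11² ≡ 50; x³ + 66x + 48 = 220008 ≡ 50 (mod 71). 50 = 50.

yes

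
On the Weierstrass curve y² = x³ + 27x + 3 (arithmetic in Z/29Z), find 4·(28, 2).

Write Q = (28, 2).
Repeated addition: build up to 4Q.
2Q: tangent at (28, 2): λ = (3·28² + 27)/(2·2) ≡ 1/4. 4⁻¹ ≡ 22 (mod 29), so λ ≡ 1·22 ≡ 22.
  x = λ² - 28 - 28 = 484 - 56 ≡ 22; y = λ·(28 - 22) - 2 ≡ 14. → (22, 14)
3Q: (22, 14) + (28, 2). λ = (2 - 14)/(28 - 22) ≡ 17/6 mod 29. 6⁻¹ ≡ 5 (mod 29) since 6·5 = 30 ≡ 1, so λ ≡ 27.
  x = λ² - 22 - 28 = 729 - 50 ≡ 12; y = λ·(22 - 12) - 14 ≡ 24. → (12, 24)
4Q: (12, 24) + (28, 2). λ = (2 - 24)/(28 - 12) ≡ 7/16 mod 29. 16⁻¹ ≡ 20 (mod 29) since 16·20 = 320 ≡ 1, so λ ≡ 24.
  x = λ² - 12 - 28 = 576 - 40 ≡ 14; y = λ·(12 - 14) - 24 ≡ 15. → (14, 15)

(14, 15)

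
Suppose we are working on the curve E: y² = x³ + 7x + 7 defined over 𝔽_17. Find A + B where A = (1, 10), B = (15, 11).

(1, 10) + (15, 11). λ = (11 - 10)/(15 - 1) ≡ 1/14 mod 17. 14⁻¹ ≡ 11 (mod 17) since 14·11 = 154 ≡ 1, so λ ≡ 11.
  x = λ² - 1 - 15 = 121 - 16 ≡ 3; y = λ·(1 - 3) - 10 ≡ 2. → (3, 2)

(3, 2)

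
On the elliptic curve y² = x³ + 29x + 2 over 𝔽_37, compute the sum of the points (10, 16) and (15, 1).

(10, 16) + (15, 1). λ = (1 - 16)/(15 - 10) ≡ 22/5 mod 37. 5⁻¹ ≡ 15 (mod 37) since 5·15 = 75 ≡ 1, so λ ≡ 34.
  x = λ² - 10 - 15 = 1156 - 25 ≡ 21; y = λ·(10 - 21) - 16 ≡ 17. → (21, 17)

(21, 17)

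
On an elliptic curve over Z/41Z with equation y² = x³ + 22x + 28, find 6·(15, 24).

(28, 28)

Write G = (15, 24).
Double-and-add on 6 = (110)₂. Start with G = (15, 24) for the leading 1-bit.
double: tangent at (15, 24): λ = (3·15² + 22)/(2·24) ≡ 0/7. 7⁻¹ ≡ 6 (mod 41), so λ ≡ 0·6 ≡ 0.
  x = λ² - 15 - 15 = 0 - 30 ≡ 11; y = λ·(15 - 11) - 24 ≡ 17. → (11, 17)
add G: (11, 17) + (15, 24). λ = (24 - 17)/(15 - 11) ≡ 7/4 mod 41. 4⁻¹ ≡ 31 (mod 41), so λ ≡ 12.
  x = λ² - 11 - 15 = 144 - 26 ≡ 36; y = λ·(11 - 36) - 17 ≡ 11. → (36, 11)
double: tangent at (36, 11): λ = (3·36² + 22)/(2·11) ≡ 15/22. 22⁻¹ ≡ 28 (mod 41) since 22·28 = 616 ≡ 1, so λ ≡ 15·28 ≡ 10.
  x = λ² - 36 - 36 = 100 - 72 ≡ 28; y = λ·(36 - 28) - 11 ≡ 28. → (28, 28)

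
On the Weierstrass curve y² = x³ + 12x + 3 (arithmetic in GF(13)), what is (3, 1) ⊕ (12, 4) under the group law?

(1, 4)

(3, 1) + (12, 4). λ = (4 - 1)/(12 - 3) ≡ 3/9 mod 13. 9⁻¹ ≡ 3 (mod 13) since 9·3 = 27 ≡ 1, so λ ≡ 9.
  x = λ² - 3 - 12 = 81 - 15 ≡ 1; y = λ·(3 - 1) - 1 ≡ 4. → (1, 4)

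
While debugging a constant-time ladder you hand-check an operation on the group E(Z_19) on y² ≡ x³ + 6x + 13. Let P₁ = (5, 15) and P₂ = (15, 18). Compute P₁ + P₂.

(16, 14)

(5, 15) + (15, 18). λ = (18 - 15)/(15 - 5) ≡ 3/10 mod 19. 10⁻¹ ≡ 2 (mod 19) since 10·2 = 20 ≡ 1, so λ ≡ 6.
  x = λ² - 5 - 15 = 36 - 20 ≡ 16; y = λ·(5 - 16) - 15 ≡ 14. → (16, 14)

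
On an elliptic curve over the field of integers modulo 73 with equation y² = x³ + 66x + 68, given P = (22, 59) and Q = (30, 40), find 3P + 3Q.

(22, 59)

First 3P:
Repeated addition: build up to 3P.
2P: tangent at (22, 59): λ = (3·22² + 66)/(2·59) ≡ 58/45. 45⁻¹ ≡ 13 (mod 73), so λ ≡ 58·13 ≡ 24.
  x = λ² - 22 - 22 = 576 - 44 ≡ 21; y = λ·(22 - 21) - 59 ≡ 38. → (21, 38)
3P: (21, 38) + (22, 59). λ = (59 - 38)/(22 - 21) ≡ 21/1 mod 73. 1⁻¹ ≡ 1 (mod 73) since 1·1 = 1 ≡ 1, so λ ≡ 21.
  x = λ² - 21 - 22 = 441 - 43 ≡ 33; y = λ·(21 - 33) - 38 ≡ 2. → (33, 2)
3P = (33, 2).
Next 3Q:
Repeated addition: build up to 3Q.
2Q: tangent at (30, 40): λ = (3·30² + 66)/(2·40) ≡ 65/7. 7⁻¹ ≡ 21 (mod 73), so λ ≡ 65·21 ≡ 51.
  x = λ² - 30 - 30 = 2601 - 60 ≡ 59; y = λ·(30 - 59) - 40 ≡ 14. → (59, 14)
3Q: (59, 14) + (30, 40). λ = (40 - 14)/(30 - 59) ≡ 26/44 mod 73. 44⁻¹ ≡ 5 (mod 73), so λ ≡ 57.
  x = λ² - 59 - 30 = 3249 - 89 ≡ 21; y = λ·(59 - 21) - 14 ≡ 35. → (21, 35)
3Q = (21, 35).
Finally 3P + 3Q:
(33, 2) + (21, 35). λ = (35 - 2)/(21 - 33) ≡ 33/61 mod 73. 61⁻¹ ≡ 6 (mod 73), so λ ≡ 52.
  x = λ² - 33 - 21 = 2704 - 54 ≡ 22; y = λ·(33 - 22) - 2 ≡ 59. → (22, 59)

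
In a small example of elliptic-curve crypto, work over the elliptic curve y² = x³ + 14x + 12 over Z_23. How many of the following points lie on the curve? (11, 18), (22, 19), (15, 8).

1

(11, 18): 18² ≡ 2, rhs ≡ 2 → on.
(22, 19): 19² ≡ 16, rhs ≡ 20 → off.
(15, 8): 8² ≡ 18, rhs ≡ 9 → off.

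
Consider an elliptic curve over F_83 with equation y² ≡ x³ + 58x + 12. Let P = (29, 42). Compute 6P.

(50, 3)

Repeated addition: build up to 6P.
2P: tangent at (29, 42): λ = (3·29² + 58)/(2·42) ≡ 8/1. 1⁻¹ ≡ 1 (mod 83) since 1·1 = 1 ≡ 1, so λ ≡ 8·1 ≡ 8.
  x = λ² - 29 - 29 = 64 - 58 ≡ 6; y = λ·(29 - 6) - 42 ≡ 59. → (6, 59)
3P: (6, 59) + (29, 42). λ = (42 - 59)/(29 - 6) ≡ 66/23 mod 83. 23⁻¹ ≡ 65 (mod 83) since 23·65 = 1495 ≡ 1, so λ ≡ 57.
  x = λ² - 6 - 29 = 3249 - 35 ≡ 60; y = λ·(6 - 60) - 59 ≡ 17. → (60, 17)
4P: (60, 17) + (29, 42). λ = (42 - 17)/(29 - 60) ≡ 25/52 mod 83. 52⁻¹ ≡ 8 (mod 83), so λ ≡ 34.
  x = λ² - 60 - 29 = 1156 - 89 ≡ 71; y = λ·(60 - 71) - 17 ≡ 24. → (71, 24)
5P: (71, 24) + (29, 42). λ = (42 - 24)/(29 - 71) ≡ 18/41 mod 83. 41⁻¹ ≡ 81 (mod 83) since 41·81 = 3321 ≡ 1, so λ ≡ 47.
  x = λ² - 71 - 29 = 2209 - 100 ≡ 34; y = λ·(71 - 34) - 24 ≡ 55. → (34, 55)
6P: (34, 55) + (29, 42). λ = (42 - 55)/(29 - 34) ≡ 70/78 mod 83. 78⁻¹ ≡ 33 (mod 83), so λ ≡ 69.
  x = λ² - 34 - 29 = 4761 - 63 ≡ 50; y = λ·(34 - 50) - 55 ≡ 3. → (50, 3)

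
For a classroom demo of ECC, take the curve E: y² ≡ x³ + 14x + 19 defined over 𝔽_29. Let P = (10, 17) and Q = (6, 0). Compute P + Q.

(10, 17) + (6, 0). λ = (0 - 17)/(6 - 10) ≡ 12/25 mod 29. 25⁻¹ ≡ 7 (mod 29) since 25·7 = 175 ≡ 1, so λ ≡ 26.
  x = λ² - 10 - 6 = 676 - 16 ≡ 22; y = λ·(10 - 22) - 17 ≡ 19. → (22, 19)

(22, 19)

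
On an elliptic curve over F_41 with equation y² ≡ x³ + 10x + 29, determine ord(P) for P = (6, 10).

2P: tangent at (6, 10): λ = (3·6² + 10)/(2·10) ≡ 36/20. 20⁻¹ ≡ 39 (mod 41) since 20·39 = 780 ≡ 1, so λ ≡ 36·39 ≡ 10.
  x = λ² - 6 - 6 = 100 - 12 ≡ 6; y = λ·(6 - 6) - 10 ≡ 31. → (6, 31)
3P: (6, 31) + (6, 10): same x and y₁ ≡ -y₂, so the sum is 𝒪.
3P = 𝒪, so the order is 3.

3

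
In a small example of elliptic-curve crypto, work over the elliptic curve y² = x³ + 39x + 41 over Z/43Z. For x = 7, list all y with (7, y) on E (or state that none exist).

none

x³ + 39x + 41 = 657 ≡ 12 (mod 43).
12 is a non-residue mod 43; no y exists.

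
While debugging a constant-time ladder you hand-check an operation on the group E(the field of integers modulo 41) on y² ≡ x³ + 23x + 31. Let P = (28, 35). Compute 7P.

Double-and-add on 7 = (111)₂. Start with P = (28, 35) for the leading 1-bit.
double: tangent at (28, 35): λ = (3·28² + 23)/(2·35) ≡ 38/29. 29⁻¹ ≡ 17 (mod 41), so λ ≡ 38·17 ≡ 31.
  x = λ² - 28 - 28 = 961 - 56 ≡ 3; y = λ·(28 - 3) - 35 ≡ 2. → (3, 2)
add P: (3, 2) + (28, 35). λ = (35 - 2)/(28 - 3) ≡ 33/25 mod 41. 25⁻¹ ≡ 23 (mod 41), so λ ≡ 21.
  x = λ² - 3 - 28 = 441 - 31 ≡ 0; y = λ·(3 - 0) - 2 ≡ 20. → (0, 20)
double: tangent at (0, 20): λ = (3·0² + 23)/(2·20) ≡ 23/40. 40⁻¹ ≡ 40 (mod 41) since 40·40 = 1600 ≡ 1, so λ ≡ 23·40 ≡ 18.
  x = λ² - 0 - 0 = 324 - 0 ≡ 37; y = λ·(0 - 37) - 20 ≡ 11. → (37, 11)
add P: (37, 11) + (28, 35). λ = (35 - 11)/(28 - 37) ≡ 24/32 mod 41. 32⁻¹ ≡ 9 (mod 41) since 32·9 = 288 ≡ 1, so λ ≡ 11.
  x = λ² - 37 - 28 = 121 - 65 ≡ 15; y = λ·(37 - 15) - 11 ≡ 26. → (15, 26)

(15, 26)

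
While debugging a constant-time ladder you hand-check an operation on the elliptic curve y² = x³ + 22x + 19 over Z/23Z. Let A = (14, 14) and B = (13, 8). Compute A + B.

(9, 16)

(14, 14) + (13, 8). λ = (8 - 14)/(13 - 14) ≡ 17/22 mod 23. 22⁻¹ ≡ 22 (mod 23), so λ ≡ 6.
  x = λ² - 14 - 13 = 36 - 27 ≡ 9; y = λ·(14 - 9) - 14 ≡ 16. → (9, 16)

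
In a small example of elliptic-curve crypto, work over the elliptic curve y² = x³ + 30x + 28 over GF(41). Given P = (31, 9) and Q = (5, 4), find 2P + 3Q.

First 2P:
Repeated addition: build up to 2P.
2P: tangent at (31, 9): λ = (3·31² + 30)/(2·9) ≡ 2/18. 18⁻¹ ≡ 16 (mod 41), so λ ≡ 2·16 ≡ 32.
  x = λ² - 31 - 31 = 1024 - 62 ≡ 19; y = λ·(31 - 19) - 9 ≡ 6. → (19, 6)
2P = (19, 6).
Next 3Q:
Repeated addition: build up to 3Q.
2Q: tangent at (5, 4): λ = (3·5² + 30)/(2·4) ≡ 23/8. 8⁻¹ ≡ 36 (mod 41) since 8·36 = 288 ≡ 1, so λ ≡ 23·36 ≡ 8.
  x = λ² - 5 - 5 = 64 - 10 ≡ 13; y = λ·(5 - 13) - 4 ≡ 14. → (13, 14)
3Q: (13, 14) + (5, 4). λ = (4 - 14)/(5 - 13) ≡ 31/33 mod 41. 33⁻¹ ≡ 5 (mod 41) since 33·5 = 165 ≡ 1, so λ ≡ 32.
  x = λ² - 13 - 5 = 1024 - 18 ≡ 22; y = λ·(13 - 22) - 14 ≡ 26. → (22, 26)
3Q = (22, 26).
Finally 2P + 3Q:
(19, 6) + (22, 26). λ = (26 - 6)/(22 - 19) ≡ 20/3 mod 41. 3⁻¹ ≡ 14 (mod 41), so λ ≡ 34.
  x = λ² - 19 - 22 = 1156 - 41 ≡ 8; y = λ·(19 - 8) - 6 ≡ 40. → (8, 40)

(8, 40)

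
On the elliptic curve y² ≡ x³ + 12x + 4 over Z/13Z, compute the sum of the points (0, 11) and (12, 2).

(0, 11) + (12, 2). λ = (2 - 11)/(12 - 0) ≡ 4/12 mod 13. 12⁻¹ ≡ 12 (mod 13), so λ ≡ 9.
  x = λ² - 0 - 12 = 81 - 12 ≡ 4; y = λ·(0 - 4) - 11 ≡ 5. → (4, 5)

(4, 5)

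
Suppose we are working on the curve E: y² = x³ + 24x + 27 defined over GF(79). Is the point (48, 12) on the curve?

yes

y² = 12² ≡ 65; x³ + 24x + 27 = 111771 ≡ 65 (mod 79). 65 = 65.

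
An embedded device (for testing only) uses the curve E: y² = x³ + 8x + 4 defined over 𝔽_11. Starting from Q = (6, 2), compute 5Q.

O

Repeated addition: build up to 5Q.
2Q: tangent at (6, 2): λ = (3·6² + 8)/(2·2) ≡ 6/4. 4⁻¹ ≡ 3 (mod 11) since 4·3 = 12 ≡ 1, so λ ≡ 6·3 ≡ 7.
  x = λ² - 6 - 6 = 49 - 12 ≡ 4; y = λ·(6 - 4) - 2 ≡ 1. → (4, 1)
3Q: (4, 1) + (6, 2). λ = (2 - 1)/(6 - 4) ≡ 1/2 mod 11. 2⁻¹ ≡ 6 (mod 11), so λ ≡ 6.
  x = λ² - 4 - 6 = 36 - 10 ≡ 4; y = λ·(4 - 4) - 1 ≡ 10. → (4, 10)
4Q: (4, 10) + (6, 2). λ = (2 - 10)/(6 - 4) ≡ 3/2 mod 11. 2⁻¹ ≡ 6 (mod 11) since 2·6 = 12 ≡ 1, so λ ≡ 7.
  x = λ² - 4 - 6 = 49 - 10 ≡ 6; y = λ·(4 - 6) - 10 ≡ 9. → (6, 9)
5Q: (6, 9) + (6, 2): same x and y₁ ≡ -y₂, so the sum is 𝒪.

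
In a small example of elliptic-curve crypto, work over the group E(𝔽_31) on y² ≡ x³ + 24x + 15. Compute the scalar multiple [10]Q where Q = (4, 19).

Repeated addition: build up to 10Q.
2Q: tangent at (4, 19): λ = (3·4² + 24)/(2·19) ≡ 10/7. 7⁻¹ ≡ 9 (mod 31), so λ ≡ 10·9 ≡ 28.
  x = λ² - 4 - 4 = 784 - 8 ≡ 1; y = λ·(4 - 1) - 19 ≡ 3. → (1, 3)
3Q: (1, 3) + (4, 19). λ = (19 - 3)/(4 - 1) ≡ 16/3 mod 31. 3⁻¹ ≡ 21 (mod 31), so λ ≡ 26.
  x = λ² - 1 - 4 = 676 - 5 ≡ 20; y = λ·(1 - 20) - 3 ≡ 30. → (20, 30)
4Q: (20, 30) + (4, 19). λ = (19 - 30)/(4 - 20) ≡ 20/15 mod 31. 15⁻¹ ≡ 29 (mod 31), so λ ≡ 22.
  x = λ² - 20 - 4 = 484 - 24 ≡ 26; y = λ·(20 - 26) - 30 ≡ 24. → (26, 24)
5Q: (26, 24) + (4, 19). λ = (19 - 24)/(4 - 26) ≡ 26/9 mod 31. 9⁻¹ ≡ 7 (mod 31) since 9·7 = 63 ≡ 1, so λ ≡ 27.
  x = λ² - 26 - 4 = 729 - 30 ≡ 17; y = λ·(26 - 17) - 24 ≡ 2. → (17, 2)
6Q: (17, 2) + (4, 19). λ = (19 - 2)/(4 - 17) ≡ 17/18 mod 31. 18⁻¹ ≡ 19 (mod 31), so λ ≡ 13.
  x = λ² - 17 - 4 = 169 - 21 ≡ 24; y = λ·(17 - 24) - 2 ≡ 0. → (24, 0)
7Q: (24, 0) + (4, 19). λ = (19 - 0)/(4 - 24) ≡ 19/11 mod 31. 11⁻¹ ≡ 17 (mod 31) since 11·17 = 187 ≡ 1, so λ ≡ 13.
  x = λ² - 24 - 4 = 169 - 28 ≡ 17; y = λ·(24 - 17) - 0 ≡ 29. → (17, 29)
8Q: (17, 29) + (4, 19). λ = (19 - 29)/(4 - 17) ≡ 21/18 mod 31. 18⁻¹ ≡ 19 (mod 31), so λ ≡ 27.
  x = λ² - 17 - 4 = 729 - 21 ≡ 26; y = λ·(17 - 26) - 29 ≡ 7. → (26, 7)
9Q: (26, 7) + (4, 19). λ = (19 - 7)/(4 - 26) ≡ 12/9 mod 31. 9⁻¹ ≡ 7 (mod 31) since 9·7 = 63 ≡ 1, so λ ≡ 22.
  x = λ² - 26 - 4 = 484 - 30 ≡ 20; y = λ·(26 - 20) - 7 ≡ 1. → (20, 1)
10Q: (20, 1) + (4, 19). λ = (19 - 1)/(4 - 20) ≡ 18/15 mod 31. 15⁻¹ ≡ 29 (mod 31) since 15·29 = 435 ≡ 1, so λ ≡ 26.
  x = λ² - 20 - 4 = 676 - 24 ≡ 1; y = λ·(20 - 1) - 1 ≡ 28. → (1, 28)

(1, 28)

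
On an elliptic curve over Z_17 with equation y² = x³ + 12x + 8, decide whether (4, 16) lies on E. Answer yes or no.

y² = 16² ≡ 1; x³ + 12x + 8 = 120 ≡ 1 (mod 17). 1 = 1.

yes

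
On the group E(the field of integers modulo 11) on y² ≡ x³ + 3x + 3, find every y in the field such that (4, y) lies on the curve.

x³ + 3x + 3 = 79 ≡ 2 (mod 11).
2 is a non-residue mod 11; no y exists.

none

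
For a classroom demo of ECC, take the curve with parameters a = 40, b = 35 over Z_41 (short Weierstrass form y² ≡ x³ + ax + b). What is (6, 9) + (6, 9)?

tangent at (6, 9): λ = (3·6² + 40)/(2·9) ≡ 25/18. 18⁻¹ ≡ 16 (mod 41) since 18·16 = 288 ≡ 1, so λ ≡ 25·16 ≡ 31.
  x = λ² - 6 - 6 = 961 - 12 ≡ 6; y = λ·(6 - 6) - 9 ≡ 32. → (6, 32)

(6, 32)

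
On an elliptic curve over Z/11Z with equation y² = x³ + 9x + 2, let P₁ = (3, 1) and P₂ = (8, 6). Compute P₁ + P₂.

(1, 1)

(3, 1) + (8, 6). λ = (6 - 1)/(8 - 3) ≡ 5/5 mod 11. 5⁻¹ ≡ 9 (mod 11) since 5·9 = 45 ≡ 1, so λ ≡ 1.
  x = λ² - 3 - 8 = 1 - 11 ≡ 1; y = λ·(3 - 1) - 1 ≡ 1. → (1, 1)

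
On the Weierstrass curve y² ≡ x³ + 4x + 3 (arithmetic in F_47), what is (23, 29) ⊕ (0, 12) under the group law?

(23, 29) + (0, 12). λ = (12 - 29)/(0 - 23) ≡ 30/24 mod 47. 24⁻¹ ≡ 2 (mod 47) since 24·2 = 48 ≡ 1, so λ ≡ 13.
  x = λ² - 23 - 0 = 169 - 23 ≡ 5; y = λ·(23 - 5) - 29 ≡ 17. → (5, 17)

(5, 17)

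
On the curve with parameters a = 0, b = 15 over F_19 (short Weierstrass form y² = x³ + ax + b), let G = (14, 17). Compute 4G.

(11, 15)

Repeated addition: build up to 4G.
2G: tangent at (14, 17): λ = (3·14² + 0)/(2·17) ≡ 18/15. 15⁻¹ ≡ 14 (mod 19), so λ ≡ 18·14 ≡ 5.
  x = λ² - 14 - 14 = 25 - 28 ≡ 16; y = λ·(14 - 16) - 17 ≡ 11. → (16, 11)
3G: (16, 11) + (14, 17). λ = (17 - 11)/(14 - 16) ≡ 6/17 mod 19. 17⁻¹ ≡ 9 (mod 19) since 17·9 = 153 ≡ 1, so λ ≡ 16.
  x = λ² - 16 - 14 = 256 - 30 ≡ 17; y = λ·(16 - 17) - 11 ≡ 11. → (17, 11)
4G: (17, 11) + (14, 17). λ = (17 - 11)/(14 - 17) ≡ 6/16 mod 19. 16⁻¹ ≡ 6 (mod 19) since 16·6 = 96 ≡ 1, so λ ≡ 17.
  x = λ² - 17 - 14 = 289 - 31 ≡ 11; y = λ·(17 - 11) - 11 ≡ 15. → (11, 15)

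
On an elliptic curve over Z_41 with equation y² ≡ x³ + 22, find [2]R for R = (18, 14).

tangent at (18, 14): λ = (3·18² + 0)/(2·14) ≡ 29/28. 28⁻¹ ≡ 22 (mod 41), so λ ≡ 29·22 ≡ 23.
  x = λ² - 18 - 18 = 529 - 36 ≡ 1; y = λ·(18 - 1) - 14 ≡ 8. → (1, 8)

(1, 8)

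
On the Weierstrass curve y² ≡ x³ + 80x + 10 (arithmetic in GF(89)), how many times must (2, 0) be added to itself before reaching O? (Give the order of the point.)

2P: (2, 0) + (2, 0): same x and y₁ ≡ -y₂, so the sum is O.
2P = O, so the order is 2.

2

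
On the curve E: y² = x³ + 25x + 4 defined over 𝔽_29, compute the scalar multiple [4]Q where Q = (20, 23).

(8, 22)

Repeated addition: build up to 4Q.
2Q: tangent at (20, 23): λ = (3·20² + 25)/(2·23) ≡ 7/17. 17⁻¹ ≡ 12 (mod 29), so λ ≡ 7·12 ≡ 26.
  x = λ² - 20 - 20 = 676 - 40 ≡ 27; y = λ·(20 - 27) - 23 ≡ 27. → (27, 27)
3Q: (27, 27) + (20, 23). λ = (23 - 27)/(20 - 27) ≡ 25/22 mod 29. 22⁻¹ ≡ 4 (mod 29) since 22·4 = 88 ≡ 1, so λ ≡ 13.
  x = λ² - 27 - 20 = 169 - 47 ≡ 6; y = λ·(27 - 6) - 27 ≡ 14. → (6, 14)
4Q: (6, 14) + (20, 23). λ = (23 - 14)/(20 - 6) ≡ 9/14 mod 29. 14⁻¹ ≡ 27 (mod 29) since 14·27 = 378 ≡ 1, so λ ≡ 11.
  x = λ² - 6 - 20 = 121 - 26 ≡ 8; y = λ·(6 - 8) - 14 ≡ 22. → (8, 22)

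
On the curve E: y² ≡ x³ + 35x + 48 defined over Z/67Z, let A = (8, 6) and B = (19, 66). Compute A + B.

(62, 4)

(8, 6) + (19, 66). λ = (66 - 6)/(19 - 8) ≡ 60/11 mod 67. 11⁻¹ ≡ 61 (mod 67) since 11·61 = 671 ≡ 1, so λ ≡ 42.
  x = λ² - 8 - 19 = 1764 - 27 ≡ 62; y = λ·(8 - 62) - 6 ≡ 4. → (62, 4)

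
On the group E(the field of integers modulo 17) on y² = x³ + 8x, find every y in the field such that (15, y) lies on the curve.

none

x³ + 8x + 0 = 3495 ≡ 10 (mod 17).
10 is a non-residue mod 17; no y exists.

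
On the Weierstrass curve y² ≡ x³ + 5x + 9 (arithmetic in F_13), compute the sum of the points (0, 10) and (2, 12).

(12, 4)

(0, 10) + (2, 12). λ = (12 - 10)/(2 - 0) ≡ 2/2 mod 13. 2⁻¹ ≡ 7 (mod 13), so λ ≡ 1.
  x = λ² - 0 - 2 = 1 - 2 ≡ 12; y = λ·(0 - 12) - 10 ≡ 4. → (12, 4)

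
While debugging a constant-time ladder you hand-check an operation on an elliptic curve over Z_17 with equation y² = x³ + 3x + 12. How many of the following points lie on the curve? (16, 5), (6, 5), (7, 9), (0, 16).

(16, 5): 5² ≡ 8, rhs ≡ 8 → on.
(6, 5): 5² ≡ 8, rhs ≡ 8 → on.
(7, 9): 9² ≡ 13, rhs ≡ 2 → off.
(0, 16): 16² ≡ 1, rhs ≡ 12 → off.

2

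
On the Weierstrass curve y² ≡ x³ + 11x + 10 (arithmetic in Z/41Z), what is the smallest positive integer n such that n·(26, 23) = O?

2P: tangent at (26, 23): λ = (3·26² + 11)/(2·23) ≡ 30/5. 5⁻¹ ≡ 33 (mod 41), so λ ≡ 30·33 ≡ 6.
  x = λ² - 26 - 26 = 36 - 52 ≡ 25; y = λ·(26 - 25) - 23 ≡ 24. → (25, 24)
3P: (25, 24) + (26, 23). λ = (23 - 24)/(26 - 25) ≡ 40/1 mod 41. 1⁻¹ ≡ 1 (mod 41), so λ ≡ 40.
  x = λ² - 25 - 26 = 1600 - 51 ≡ 32; y = λ·(25 - 32) - 24 ≡ 24. → (32, 24)
4P: (32, 24) + (26, 23). λ = (23 - 24)/(26 - 32) ≡ 40/35 mod 41. 35⁻¹ ≡ 34 (mod 41) since 35·34 = 1190 ≡ 1, so λ ≡ 7.
  x = λ² - 32 - 26 = 49 - 58 ≡ 32; y = λ·(32 - 32) - 24 ≡ 17. → (32, 17)
5P: (32, 17) + (26, 23). λ = (23 - 17)/(26 - 32) ≡ 6/35 mod 41. 35⁻¹ ≡ 34 (mod 41) since 35·34 = 1190 ≡ 1, so λ ≡ 40.
  x = λ² - 32 - 26 = 1600 - 58 ≡ 25; y = λ·(32 - 25) - 17 ≡ 17. → (25, 17)
6P: (25, 17) + (26, 23). λ = (23 - 17)/(26 - 25) ≡ 6/1 mod 41. 1⁻¹ ≡ 1 (mod 41) since 1·1 = 1 ≡ 1, so λ ≡ 6.
  x = λ² - 25 - 26 = 36 - 51 ≡ 26; y = λ·(25 - 26) - 17 ≡ 18. → (26, 18)
7P: (26, 18) + (26, 23): same x and y₁ ≡ -y₂, so the sum is O.
7P = O, so the order is 7.

7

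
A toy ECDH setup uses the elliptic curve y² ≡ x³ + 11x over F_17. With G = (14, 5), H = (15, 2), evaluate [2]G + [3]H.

First 2G:
Repeated addition: build up to 2G.
2G: tangent at (14, 5): λ = (3·14² + 11)/(2·5) ≡ 4/10. 10⁻¹ ≡ 12 (mod 17) since 10·12 = 120 ≡ 1, so λ ≡ 4·12 ≡ 14.
  x = λ² - 14 - 14 = 196 - 28 ≡ 15; y = λ·(14 - 15) - 5 ≡ 15. → (15, 15)
2G = (15, 15).
Next 3H:
Repeated addition: build up to 3H.
2H: tangent at (15, 2): λ = (3·15² + 11)/(2·2) ≡ 6/4. 4⁻¹ ≡ 13 (mod 17) since 4·13 = 52 ≡ 1, so λ ≡ 6·13 ≡ 10.
  x = λ² - 15 - 15 = 100 - 30 ≡ 2; y = λ·(15 - 2) - 2 ≡ 9. → (2, 9)
3H: (2, 9) + (15, 2). λ = (2 - 9)/(15 - 2) ≡ 10/13 mod 17. 13⁻¹ ≡ 4 (mod 17) since 13·4 = 52 ≡ 1, so λ ≡ 6.
  x = λ² - 2 - 15 = 36 - 17 ≡ 2; y = λ·(2 - 2) - 9 ≡ 8. → (2, 8)
3H = (2, 8).
Finally 2G + 3H:
(15, 15) + (2, 8). λ = (8 - 15)/(2 - 15) ≡ 10/4 mod 17. 4⁻¹ ≡ 13 (mod 17) since 4·13 = 52 ≡ 1, so λ ≡ 11.
  x = λ² - 15 - 2 = 121 - 17 ≡ 2; y = λ·(15 - 2) - 15 ≡ 9. → (2, 9)

(2, 9)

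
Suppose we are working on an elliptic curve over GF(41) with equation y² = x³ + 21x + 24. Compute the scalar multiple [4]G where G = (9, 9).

(38, 37)

Repeated addition: build up to 4G.
2G: tangent at (9, 9): λ = (3·9² + 21)/(2·9) ≡ 18/18. 18⁻¹ ≡ 16 (mod 41), so λ ≡ 18·16 ≡ 1.
  x = λ² - 9 - 9 = 1 - 18 ≡ 24; y = λ·(9 - 24) - 9 ≡ 17. → (24, 17)
3G: (24, 17) + (9, 9). λ = (9 - 17)/(9 - 24) ≡ 33/26 mod 41. 26⁻¹ ≡ 30 (mod 41), so λ ≡ 6.
  x = λ² - 24 - 9 = 36 - 33 ≡ 3; y = λ·(24 - 3) - 17 ≡ 27. → (3, 27)
4G: (3, 27) + (9, 9). λ = (9 - 27)/(9 - 3) ≡ 23/6 mod 41. 6⁻¹ ≡ 7 (mod 41), so λ ≡ 38.
  x = λ² - 3 - 9 = 1444 - 12 ≡ 38; y = λ·(3 - 38) - 27 ≡ 37. → (38, 37)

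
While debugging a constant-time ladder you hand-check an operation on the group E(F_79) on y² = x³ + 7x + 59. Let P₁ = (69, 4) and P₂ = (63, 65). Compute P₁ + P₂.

(69, 4) + (63, 65). λ = (65 - 4)/(63 - 69) ≡ 61/73 mod 79. 73⁻¹ ≡ 13 (mod 79), so λ ≡ 3.
  x = λ² - 69 - 63 = 9 - 132 ≡ 35; y = λ·(69 - 35) - 4 ≡ 19. → (35, 19)

(35, 19)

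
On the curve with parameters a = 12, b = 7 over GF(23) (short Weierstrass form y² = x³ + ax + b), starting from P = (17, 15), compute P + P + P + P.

Repeated addition: build up to 4P.
2P: tangent at (17, 15): λ = (3·17² + 12)/(2·15) ≡ 5/7. 7⁻¹ ≡ 10 (mod 23), so λ ≡ 5·10 ≡ 4.
  x = λ² - 17 - 17 = 16 - 34 ≡ 5; y = λ·(17 - 5) - 15 ≡ 10. → (5, 10)
3P: (5, 10) + (17, 15). λ = (15 - 10)/(17 - 5) ≡ 5/12 mod 23. 12⁻¹ ≡ 2 (mod 23), so λ ≡ 10.
  x = λ² - 5 - 17 = 100 - 22 ≡ 9; y = λ·(5 - 9) - 10 ≡ 19. → (9, 19)
4P: (9, 19) + (17, 15). λ = (15 - 19)/(17 - 9) ≡ 19/8 mod 23. 8⁻¹ ≡ 3 (mod 23), so λ ≡ 11.
  x = λ² - 9 - 17 = 121 - 26 ≡ 3; y = λ·(9 - 3) - 19 ≡ 1. → (3, 1)

(3, 1)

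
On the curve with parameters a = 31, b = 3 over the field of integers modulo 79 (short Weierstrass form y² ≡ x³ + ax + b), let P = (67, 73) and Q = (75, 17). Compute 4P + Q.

(19, 74)

First 4P:
Double-and-add on 4 = (100)₂. Start with P = (67, 73) for the leading 1-bit.
double: tangent at (67, 73): λ = (3·67² + 31)/(2·73) ≡ 68/67. 67⁻¹ ≡ 46 (mod 79), so λ ≡ 68·46 ≡ 47.
  x = λ² - 67 - 67 = 2209 - 134 ≡ 21; y = λ·(67 - 21) - 73 ≡ 35. → (21, 35)
double: tangent at (21, 35): λ = (3·21² + 31)/(2·35) ≡ 11/70. 70⁻¹ ≡ 35 (mod 79), so λ ≡ 11·35 ≡ 69.
  x = λ² - 21 - 21 = 4761 - 42 ≡ 58; y = λ·(21 - 58) - 35 ≡ 19. → (58, 19)
4P = (58, 19).
Finally 4P + Q:
(58, 19) + (75, 17). λ = (17 - 19)/(75 - 58) ≡ 77/17 mod 79. 17⁻¹ ≡ 14 (mod 79), so λ ≡ 51.
  x = λ² - 58 - 75 = 2601 - 133 ≡ 19; y = λ·(58 - 19) - 19 ≡ 74. → (19, 74)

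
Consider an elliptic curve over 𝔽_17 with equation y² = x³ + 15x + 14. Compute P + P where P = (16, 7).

(4, 6)

tangent at (16, 7): λ = (3·16² + 15)/(2·7) ≡ 1/14. 14⁻¹ ≡ 11 (mod 17), so λ ≡ 1·11 ≡ 11.
  x = λ² - 16 - 16 = 121 - 32 ≡ 4; y = λ·(16 - 4) - 7 ≡ 6. → (4, 6)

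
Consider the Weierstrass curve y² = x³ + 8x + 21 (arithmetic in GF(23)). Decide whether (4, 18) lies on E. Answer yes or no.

y² = 18² ≡ 2; x³ + 8x + 21 = 117 ≡ 2 (mod 23). 2 = 2.

yes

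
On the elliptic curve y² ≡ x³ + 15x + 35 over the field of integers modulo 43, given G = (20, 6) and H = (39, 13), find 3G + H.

First 3G:
Repeated addition: build up to 3G.
2G: tangent at (20, 6): λ = (3·20² + 15)/(2·6) ≡ 11/12. 12⁻¹ ≡ 18 (mod 43) since 12·18 = 216 ≡ 1, so λ ≡ 11·18 ≡ 26.
  x = λ² - 20 - 20 = 676 - 40 ≡ 34; y = λ·(20 - 34) - 6 ≡ 17. → (34, 17)
3G: (34, 17) + (20, 6). λ = (6 - 17)/(20 - 34) ≡ 32/29 mod 43. 29⁻¹ ≡ 3 (mod 43), so λ ≡ 10.
  x = λ² - 34 - 20 = 100 - 54 ≡ 3; y = λ·(34 - 3) - 17 ≡ 35. → (3, 35)
3G = (3, 35).
Finally 3G + H:
(3, 35) + (39, 13). λ = (13 - 35)/(39 - 3) ≡ 21/36 mod 43. 36⁻¹ ≡ 6 (mod 43), so λ ≡ 40.
  x = λ² - 3 - 39 = 1600 - 42 ≡ 10; y = λ·(3 - 10) - 35 ≡ 29. → (10, 29)

(10, 29)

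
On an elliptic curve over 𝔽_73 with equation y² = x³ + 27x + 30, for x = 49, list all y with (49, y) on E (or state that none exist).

x³ + 27x + 30 = 119002 ≡ 12 (mod 73).
Square roots of 12 mod 73: 31 and 42 (since 31² = 961 ≡ 12).

31, 42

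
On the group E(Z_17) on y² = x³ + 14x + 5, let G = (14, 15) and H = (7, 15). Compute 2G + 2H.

(6, 13)

First 2G:
Repeated addition: build up to 2G.
2G: tangent at (14, 15): λ = (3·14² + 14)/(2·15) ≡ 7/13. 13⁻¹ ≡ 4 (mod 17) since 13·4 = 52 ≡ 1, so λ ≡ 7·4 ≡ 11.
  x = λ² - 14 - 14 = 121 - 28 ≡ 8; y = λ·(14 - 8) - 15 ≡ 0. → (8, 0)
2G = (8, 0).
Next 2H:
Repeated addition: build up to 2H.
2H: tangent at (7, 15): λ = (3·7² + 14)/(2·15) ≡ 8/13. 13⁻¹ ≡ 4 (mod 17) since 13·4 = 52 ≡ 1, so λ ≡ 8·4 ≡ 15.
  x = λ² - 7 - 7 = 225 - 14 ≡ 7; y = λ·(7 - 7) - 15 ≡ 2. → (7, 2)
2H = (7, 2).
Finally 2G + 2H:
(8, 0) + (7, 2). λ = (2 - 0)/(7 - 8) ≡ 2/16 mod 17. 16⁻¹ ≡ 16 (mod 17) since 16·16 = 256 ≡ 1, so λ ≡ 15.
  x = λ² - 8 - 7 = 225 - 15 ≡ 6; y = λ·(8 - 6) - 0 ≡ 13. → (6, 13)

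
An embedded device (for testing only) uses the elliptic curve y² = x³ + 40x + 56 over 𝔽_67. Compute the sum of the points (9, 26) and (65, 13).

(9, 26) + (65, 13). λ = (13 - 26)/(65 - 9) ≡ 54/56 mod 67. 56⁻¹ ≡ 6 (mod 67) since 56·6 = 336 ≡ 1, so λ ≡ 56.
  x = λ² - 9 - 65 = 3136 - 74 ≡ 47; y = λ·(9 - 47) - 26 ≡ 57. → (47, 57)

(47, 57)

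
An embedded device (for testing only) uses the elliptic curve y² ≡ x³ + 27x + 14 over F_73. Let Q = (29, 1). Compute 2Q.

(3, 7)

tangent at (29, 1): λ = (3·29² + 27)/(2·1) ≡ 68/2. 2⁻¹ ≡ 37 (mod 73) since 2·37 = 74 ≡ 1, so λ ≡ 68·37 ≡ 34.
  x = λ² - 29 - 29 = 1156 - 58 ≡ 3; y = λ·(29 - 3) - 1 ≡ 7. → (3, 7)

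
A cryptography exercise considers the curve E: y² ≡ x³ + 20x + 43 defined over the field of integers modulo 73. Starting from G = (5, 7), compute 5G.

Repeated addition: build up to 5G.
2G: tangent at (5, 7): λ = (3·5² + 20)/(2·7) ≡ 22/14. 14⁻¹ ≡ 47 (mod 73), so λ ≡ 22·47 ≡ 12.
  x = λ² - 5 - 5 = 144 - 10 ≡ 61; y = λ·(5 - 61) - 7 ≡ 51. → (61, 51)
3G: (61, 51) + (5, 7). λ = (7 - 51)/(5 - 61) ≡ 29/17 mod 73. 17⁻¹ ≡ 43 (mod 73), so λ ≡ 6.
  x = λ² - 61 - 5 = 36 - 66 ≡ 43; y = λ·(61 - 43) - 51 ≡ 57. → (43, 57)
4G: (43, 57) + (5, 7). λ = (7 - 57)/(5 - 43) ≡ 23/35 mod 73. 35⁻¹ ≡ 48 (mod 73), so λ ≡ 9.
  x = λ² - 43 - 5 = 81 - 48 ≡ 33; y = λ·(43 - 33) - 57 ≡ 33. → (33, 33)
5G: (33, 33) + (5, 7). λ = (7 - 33)/(5 - 33) ≡ 47/45 mod 73. 45⁻¹ ≡ 13 (mod 73), so λ ≡ 27.
  x = λ² - 33 - 5 = 729 - 38 ≡ 34; y = λ·(33 - 34) - 33 ≡ 13. → (34, 13)

(34, 13)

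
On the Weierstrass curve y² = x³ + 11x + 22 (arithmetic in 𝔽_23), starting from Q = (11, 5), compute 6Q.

Double-and-add on 6 = (110)₂. Start with Q = (11, 5) for the leading 1-bit.
double: tangent at (11, 5): λ = (3·11² + 11)/(2·5) ≡ 6/10. 10⁻¹ ≡ 7 (mod 23), so λ ≡ 6·7 ≡ 19.
  x = λ² - 11 - 11 = 361 - 22 ≡ 17; y = λ·(11 - 17) - 5 ≡ 19. → (17, 19)
add Q: (17, 19) + (11, 5). λ = (5 - 19)/(11 - 17) ≡ 9/17 mod 23. 17⁻¹ ≡ 19 (mod 23) since 17·19 = 323 ≡ 1, so λ ≡ 10.
  x = λ² - 17 - 11 = 100 - 28 ≡ 3; y = λ·(17 - 3) - 19 ≡ 6. → (3, 6)
double: tangent at (3, 6): λ = (3·3² + 11)/(2·6) ≡ 15/12. 12⁻¹ ≡ 2 (mod 23), so λ ≡ 15·2 ≡ 7.
  x = λ² - 3 - 3 = 49 - 6 ≡ 20; y = λ·(3 - 20) - 6 ≡ 13. → (20, 13)

(20, 13)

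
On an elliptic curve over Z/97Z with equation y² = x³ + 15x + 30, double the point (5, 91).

tangent at (5, 91): λ = (3·5² + 15)/(2·91) ≡ 90/85. 85⁻¹ ≡ 8 (mod 97) since 85·8 = 680 ≡ 1, so λ ≡ 90·8 ≡ 41.
  x = λ² - 5 - 5 = 1681 - 10 ≡ 22; y = λ·(5 - 22) - 91 ≡ 85. → (22, 85)

(22, 85)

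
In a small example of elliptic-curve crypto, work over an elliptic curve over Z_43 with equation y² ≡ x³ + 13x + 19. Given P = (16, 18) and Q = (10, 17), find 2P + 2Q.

First 2P:
Repeated addition: build up to 2P.
2P: tangent at (16, 18): λ = (3·16² + 13)/(2·18) ≡ 7/36. 36⁻¹ ≡ 6 (mod 43) since 36·6 = 216 ≡ 1, so λ ≡ 7·6 ≡ 42.
  x = λ² - 16 - 16 = 1764 - 32 ≡ 12; y = λ·(16 - 12) - 18 ≡ 21. → (12, 21)
2P = (12, 21).
Next 2Q:
Repeated addition: build up to 2Q.
2Q: tangent at (10, 17): λ = (3·10² + 13)/(2·17) ≡ 12/34. 34⁻¹ ≡ 19 (mod 43), so λ ≡ 12·19 ≡ 13.
  x = λ² - 10 - 10 = 169 - 20 ≡ 20; y = λ·(10 - 20) - 17 ≡ 25. → (20, 25)
2Q = (20, 25).
Finally 2P + 2Q:
(12, 21) + (20, 25). λ = (25 - 21)/(20 - 12) ≡ 4/8 mod 43. 8⁻¹ ≡ 27 (mod 43) since 8·27 = 216 ≡ 1, so λ ≡ 22.
  x = λ² - 12 - 20 = 484 - 32 ≡ 22; y = λ·(12 - 22) - 21 ≡ 17. → (22, 17)

(22, 17)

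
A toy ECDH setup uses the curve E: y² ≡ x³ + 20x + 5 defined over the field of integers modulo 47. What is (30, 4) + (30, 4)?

(14, 31)

tangent at (30, 4): λ = (3·30² + 20)/(2·4) ≡ 41/8. 8⁻¹ ≡ 6 (mod 47) since 8·6 = 48 ≡ 1, so λ ≡ 41·6 ≡ 11.
  x = λ² - 30 - 30 = 121 - 60 ≡ 14; y = λ·(30 - 14) - 4 ≡ 31. → (14, 31)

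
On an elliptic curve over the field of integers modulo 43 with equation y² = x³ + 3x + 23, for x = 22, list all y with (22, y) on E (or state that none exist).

none

x³ + 3x + 23 = 10737 ≡ 30 (mod 43).
30 is a non-residue mod 43; no y exists.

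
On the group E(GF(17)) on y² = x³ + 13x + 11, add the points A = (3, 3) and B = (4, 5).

(14, 9)

(3, 3) + (4, 5). λ = (5 - 3)/(4 - 3) ≡ 2/1 mod 17. 1⁻¹ ≡ 1 (mod 17), so λ ≡ 2.
  x = λ² - 3 - 4 = 4 - 7 ≡ 14; y = λ·(3 - 14) - 3 ≡ 9. → (14, 9)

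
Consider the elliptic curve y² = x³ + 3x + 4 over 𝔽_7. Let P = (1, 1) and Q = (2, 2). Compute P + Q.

(1, 1) + (2, 2). λ = (2 - 1)/(2 - 1) ≡ 1/1 mod 7. 1⁻¹ ≡ 1 (mod 7), so λ ≡ 1.
  x = λ² - 1 - 2 = 1 - 3 ≡ 5; y = λ·(1 - 5) - 1 ≡ 2. → (5, 2)

(5, 2)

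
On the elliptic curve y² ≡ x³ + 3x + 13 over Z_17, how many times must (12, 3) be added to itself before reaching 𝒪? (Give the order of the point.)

10

2P: tangent at (12, 3): λ = (3·12² + 3)/(2·3) ≡ 10/6. 6⁻¹ ≡ 3 (mod 17), so λ ≡ 10·3 ≡ 13.
  x = λ² - 12 - 12 = 169 - 24 ≡ 9; y = λ·(12 - 9) - 3 ≡ 2. → (9, 2)
3P: (9, 2) + (12, 3). λ = (3 - 2)/(12 - 9) ≡ 1/3 mod 17. 3⁻¹ ≡ 6 (mod 17), so λ ≡ 6.
  x = λ² - 9 - 12 = 36 - 21 ≡ 15; y = λ·(9 - 15) - 2 ≡ 13. → (15, 13)
4P: (15, 13) + (12, 3). λ = (3 - 13)/(12 - 15) ≡ 7/14 mod 17. 14⁻¹ ≡ 11 (mod 17), so λ ≡ 9.
  x = λ² - 15 - 12 = 81 - 27 ≡ 3; y = λ·(15 - 3) - 13 ≡ 10. → (3, 10)
5P: (3, 10) + (12, 3). λ = (3 - 10)/(12 - 3) ≡ 10/9 mod 17. 9⁻¹ ≡ 2 (mod 17) since 9·2 = 18 ≡ 1, so λ ≡ 3.
  x = λ² - 3 - 12 = 9 - 15 ≡ 11; y = λ·(3 - 11) - 10 ≡ 0. → (11, 0)
6P: (11, 0) + (12, 3). λ = (3 - 0)/(12 - 11) ≡ 3/1 mod 17. 1⁻¹ ≡ 1 (mod 17), so λ ≡ 3.
  x = λ² - 11 - 12 = 9 - 23 ≡ 3; y = λ·(11 - 3) - 0 ≡ 7. → (3, 7)
7P: (3, 7) + (12, 3). λ = (3 - 7)/(12 - 3) ≡ 13/9 mod 17. 9⁻¹ ≡ 2 (mod 17), so λ ≡ 9.
  x = λ² - 3 - 12 = 81 - 15 ≡ 15; y = λ·(3 - 15) - 7 ≡ 4. → (15, 4)
8P: (15, 4) + (12, 3). λ = (3 - 4)/(12 - 15) ≡ 16/14 mod 17. 14⁻¹ ≡ 11 (mod 17), so λ ≡ 6.
  x = λ² - 15 - 12 = 36 - 27 ≡ 9; y = λ·(15 - 9) - 4 ≡ 15. → (9, 15)
9P: (9, 15) + (12, 3). λ = (3 - 15)/(12 - 9) ≡ 5/3 mod 17. 3⁻¹ ≡ 6 (mod 17) since 3·6 = 18 ≡ 1, so λ ≡ 13.
  x = λ² - 9 - 12 = 169 - 21 ≡ 12; y = λ·(9 - 12) - 15 ≡ 14. → (12, 14)
10P: (12, 14) + (12, 3): same x and y₁ ≡ -y₂, so the sum is 𝒪.
10P = 𝒪, so the order is 10.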